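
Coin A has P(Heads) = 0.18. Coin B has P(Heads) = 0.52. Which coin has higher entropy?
B

For binary distributions, entropy is maximized at p=0.5 and decreases as p moves toward 0 or 1.

H(A) = H(0.18) = 0.6801 bits
H(B) = H(0.52) = 0.9988 bits

Distribution B (p=0.52) is closer to uniform (p=0.5), so it has higher entropy.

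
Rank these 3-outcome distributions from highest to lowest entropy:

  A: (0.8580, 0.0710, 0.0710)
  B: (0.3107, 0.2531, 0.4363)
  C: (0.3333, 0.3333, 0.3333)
C > B > A

Key insight: Entropy is maximized by uniform distributions and minimized by concentrated distributions.

- Uniform distributions have maximum entropy log₂(3) = 1.5850 bits
- The more "peaked" or concentrated a distribution, the lower its entropy

Entropies:
  H(A) = 0.7315 bits
  H(B) = 1.5477 bits
  H(C) = 1.5850 bits

Ranking: C > B > A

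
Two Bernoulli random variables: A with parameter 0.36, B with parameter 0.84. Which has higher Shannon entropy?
A

For binary distributions, entropy is maximized at p=0.5 and decreases as p moves toward 0 or 1.

H(A) = H(0.36) = 0.9427 bits
H(B) = H(0.84) = 0.6343 bits

Distribution A (p=0.36) is closer to uniform (p=0.5), so it has higher entropy.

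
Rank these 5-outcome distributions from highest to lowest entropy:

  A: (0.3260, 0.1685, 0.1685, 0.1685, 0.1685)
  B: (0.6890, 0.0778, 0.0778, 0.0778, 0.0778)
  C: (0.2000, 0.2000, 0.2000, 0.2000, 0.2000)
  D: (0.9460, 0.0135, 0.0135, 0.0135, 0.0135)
C > A > B > D

Key insight: Entropy is maximized by uniform distributions and minimized by concentrated distributions.

Entropies:
  H(A) = 2.2588 bits
  H(B) = 1.5163 bits
  H(C) = 2.3219 bits
  H(D) = 0.4112 bits

Ranking: C > A > B > D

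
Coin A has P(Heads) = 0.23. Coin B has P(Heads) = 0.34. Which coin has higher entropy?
B

For binary distributions, entropy is maximized at p=0.5 and decreases as p moves toward 0 or 1.

H(A) = H(0.23) = 0.7780 bits
H(B) = H(0.34) = 0.9248 bits

Distribution B (p=0.34) is closer to uniform (p=0.5), so it has higher entropy.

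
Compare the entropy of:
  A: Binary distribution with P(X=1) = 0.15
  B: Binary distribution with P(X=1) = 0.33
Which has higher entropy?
B

For binary distributions, entropy is maximized at p=0.5 and decreases as p moves toward 0 or 1.

H(A) = H(0.15) = 0.6098 bits
H(B) = H(0.33) = 0.9149 bits

Distribution B (p=0.33) is closer to uniform (p=0.5), so it has higher entropy.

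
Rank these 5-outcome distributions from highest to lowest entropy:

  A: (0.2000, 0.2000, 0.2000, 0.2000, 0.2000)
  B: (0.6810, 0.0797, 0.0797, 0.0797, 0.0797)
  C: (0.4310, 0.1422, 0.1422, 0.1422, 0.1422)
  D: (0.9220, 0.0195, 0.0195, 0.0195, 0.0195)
A > C > B > D

Key insight: Entropy is maximized by uniform distributions and minimized by concentrated distributions.

Entropies:
  H(A) = 2.3219 bits
  H(B) = 1.5413 bits
  H(C) = 2.1242 bits
  H(D) = 0.5511 bits

Ranking: A > C > B > D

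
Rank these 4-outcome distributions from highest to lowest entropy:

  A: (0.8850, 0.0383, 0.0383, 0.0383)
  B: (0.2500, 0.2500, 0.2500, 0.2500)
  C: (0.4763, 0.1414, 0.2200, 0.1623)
B > C > A

Key insight: Entropy is maximized by uniform distributions and minimized by concentrated distributions.

- Uniform distributions have maximum entropy log₂(4) = 2.0000 bits
- The more "peaked" or concentrated a distribution, the lower its entropy

Entropies:
  H(A) = 0.6971 bits
  H(B) = 2.0000 bits
  H(C) = 1.8151 bits

Ranking: B > C > A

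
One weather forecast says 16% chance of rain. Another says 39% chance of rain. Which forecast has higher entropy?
39% forecast

Treat each forecast as a Bernoulli distribution. Binary entropy is maximized at p=0.5 and falls off symmetrically toward 0 or 1. The 39% forecast is closer to 50%, so it is more uncertain. H(16%) ≈ 0.634 bits, H(39%) ≈ 0.965 bits.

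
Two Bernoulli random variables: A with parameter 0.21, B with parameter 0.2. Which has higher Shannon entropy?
A

For binary distributions, entropy is maximized at p=0.5 and decreases as p moves toward 0 or 1.

H(A) = H(0.21) = 0.7415 bits
H(B) = H(0.2) = 0.7219 bits

Distribution A (p=0.21) is closer to uniform (p=0.5), so it has higher entropy.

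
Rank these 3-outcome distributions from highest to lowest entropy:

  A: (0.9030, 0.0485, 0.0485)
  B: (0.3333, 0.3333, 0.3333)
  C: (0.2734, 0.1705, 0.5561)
B > C > A

Key insight: Entropy is maximized by uniform distributions and minimized by concentrated distributions.

- Uniform distributions have maximum entropy log₂(3) = 1.5850 bits
- The more "peaked" or concentrated a distribution, the lower its entropy

Entropies:
  H(A) = 0.5564 bits
  H(B) = 1.5850 bits
  H(C) = 1.4174 bits

Ranking: B > C > A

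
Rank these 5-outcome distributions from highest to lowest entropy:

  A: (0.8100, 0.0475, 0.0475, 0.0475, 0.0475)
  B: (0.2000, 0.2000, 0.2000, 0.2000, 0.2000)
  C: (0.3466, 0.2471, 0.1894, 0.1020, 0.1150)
B > C > A

Key insight: Entropy is maximized by uniform distributions and minimized by concentrated distributions.

- Uniform distributions have maximum entropy log₂(5) = 2.3219 bits
- The more "peaked" or concentrated a distribution, the lower its entropy

Entropies:
  H(A) = 1.0815 bits
  H(B) = 2.3219 bits
  H(C) = 2.1775 bits

Ranking: B > C > A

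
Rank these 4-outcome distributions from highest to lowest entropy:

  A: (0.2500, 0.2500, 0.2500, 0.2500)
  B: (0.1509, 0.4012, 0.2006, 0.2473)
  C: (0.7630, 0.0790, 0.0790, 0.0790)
A > B > C

Key insight: Entropy is maximized by uniform distributions and minimized by concentrated distributions.

- Uniform distributions have maximum entropy log₂(4) = 2.0000 bits
- The more "peaked" or concentrated a distribution, the lower its entropy

Entropies:
  H(A) = 2.0000 bits
  H(B) = 1.9037 bits
  H(C) = 1.1657 bits

Ranking: A > B > C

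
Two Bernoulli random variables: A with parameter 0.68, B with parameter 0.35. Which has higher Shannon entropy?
B

For binary distributions, entropy is maximized at p=0.5 and decreases as p moves toward 0 or 1.

H(A) = H(0.68) = 0.9044 bits
H(B) = H(0.35) = 0.9341 bits

Distribution B (p=0.35) is closer to uniform (p=0.5), so it has higher entropy.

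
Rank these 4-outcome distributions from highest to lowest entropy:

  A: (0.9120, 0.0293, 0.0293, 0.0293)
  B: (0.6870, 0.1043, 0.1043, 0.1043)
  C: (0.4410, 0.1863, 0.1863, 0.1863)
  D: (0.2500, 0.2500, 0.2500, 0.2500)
D > C > B > A

Key insight: Entropy is maximized by uniform distributions and minimized by concentrated distributions.

Entropies:
  H(A) = 0.5692 bits
  H(B) = 1.3927 bits
  H(C) = 1.8759 bits
  H(D) = 2.0000 bits

Ranking: D > C > B > A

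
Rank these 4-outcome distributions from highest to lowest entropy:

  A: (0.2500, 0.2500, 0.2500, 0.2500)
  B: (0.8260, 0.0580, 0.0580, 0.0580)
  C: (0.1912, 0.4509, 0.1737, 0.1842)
A > C > B

Key insight: Entropy is maximized by uniform distributions and minimized by concentrated distributions.

- Uniform distributions have maximum entropy log₂(4) = 2.0000 bits
- The more "peaked" or concentrated a distribution, the lower its entropy

Entropies:
  H(A) = 2.0000 bits
  H(B) = 0.9426 bits
  H(C) = 1.8627 bits

Ranking: A > C > B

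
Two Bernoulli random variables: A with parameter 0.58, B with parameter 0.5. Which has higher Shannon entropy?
B

For binary distributions, entropy is maximized at p=0.5 and decreases as p moves toward 0 or 1.

H(A) = H(0.58) = 0.9815 bits
H(B) = H(0.5) = 1.0000 bits

Distribution B (p=0.5) is closer to uniform (p=0.5), so it has higher entropy.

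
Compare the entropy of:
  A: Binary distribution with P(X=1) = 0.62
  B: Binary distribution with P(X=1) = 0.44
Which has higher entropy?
B

For binary distributions, entropy is maximized at p=0.5 and decreases as p moves toward 0 or 1.

H(A) = H(0.62) = 0.9580 bits
H(B) = H(0.44) = 0.9896 bits

Distribution B (p=0.44) is closer to uniform (p=0.5), so it has higher entropy.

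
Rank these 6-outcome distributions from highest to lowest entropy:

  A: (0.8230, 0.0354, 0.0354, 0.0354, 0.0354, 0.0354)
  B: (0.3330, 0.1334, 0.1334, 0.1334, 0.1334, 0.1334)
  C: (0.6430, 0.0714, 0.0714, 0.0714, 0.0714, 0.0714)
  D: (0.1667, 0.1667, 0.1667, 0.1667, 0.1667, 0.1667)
D > B > C > A

Key insight: Entropy is maximized by uniform distributions and minimized by concentrated distributions.

Entropies:
  H(A) = 1.0845 bits
  H(B) = 2.4667 bits
  H(C) = 1.7691 bits
  H(D) = 2.5850 bits

Ranking: D > B > C > A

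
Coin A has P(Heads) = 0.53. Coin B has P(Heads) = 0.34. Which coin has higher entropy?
A

For binary distributions, entropy is maximized at p=0.5 and decreases as p moves toward 0 or 1.

H(A) = H(0.53) = 0.9974 bits
H(B) = H(0.34) = 0.9248 bits

Distribution A (p=0.53) is closer to uniform (p=0.5), so it has higher entropy.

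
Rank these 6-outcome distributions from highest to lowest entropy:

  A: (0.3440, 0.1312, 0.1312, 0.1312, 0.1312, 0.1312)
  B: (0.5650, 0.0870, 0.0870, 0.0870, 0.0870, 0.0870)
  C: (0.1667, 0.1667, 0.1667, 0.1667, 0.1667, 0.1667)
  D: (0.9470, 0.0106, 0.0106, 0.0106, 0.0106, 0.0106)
C > A > B > D

Key insight: Entropy is maximized by uniform distributions and minimized by concentrated distributions.

Entropies:
  H(A) = 2.4518 bits
  H(B) = 1.9978 bits
  H(C) = 2.5850 bits
  H(D) = 0.4221 bits

Ranking: C > A > B > D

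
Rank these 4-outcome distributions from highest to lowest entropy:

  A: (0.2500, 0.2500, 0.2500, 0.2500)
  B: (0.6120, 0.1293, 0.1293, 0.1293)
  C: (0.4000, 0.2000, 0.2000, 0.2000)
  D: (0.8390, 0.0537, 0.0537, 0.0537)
A > C > B > D

Key insight: Entropy is maximized by uniform distributions and minimized by concentrated distributions.

Entropies:
  H(A) = 2.0000 bits
  H(B) = 1.5785 bits
  H(C) = 1.9219 bits
  H(D) = 0.8919 bits

Ranking: A > C > B > D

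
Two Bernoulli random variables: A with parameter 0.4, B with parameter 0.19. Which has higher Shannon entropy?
A

For binary distributions, entropy is maximized at p=0.5 and decreases as p moves toward 0 or 1.

H(A) = H(0.4) = 0.9710 bits
H(B) = H(0.19) = 0.7015 bits

Distribution A (p=0.4) is closer to uniform (p=0.5), so it has higher entropy.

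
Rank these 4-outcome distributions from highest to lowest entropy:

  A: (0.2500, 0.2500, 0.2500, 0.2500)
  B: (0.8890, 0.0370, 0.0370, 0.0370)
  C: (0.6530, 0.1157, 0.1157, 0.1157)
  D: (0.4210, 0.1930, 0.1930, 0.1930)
A > D > C > B

Key insight: Entropy is maximized by uniform distributions and minimized by concentrated distributions.

Entropies:
  H(A) = 2.0000 bits
  H(B) = 0.6789 bits
  H(C) = 1.4813 bits
  H(D) = 1.8996 bits

Ranking: A > D > C > B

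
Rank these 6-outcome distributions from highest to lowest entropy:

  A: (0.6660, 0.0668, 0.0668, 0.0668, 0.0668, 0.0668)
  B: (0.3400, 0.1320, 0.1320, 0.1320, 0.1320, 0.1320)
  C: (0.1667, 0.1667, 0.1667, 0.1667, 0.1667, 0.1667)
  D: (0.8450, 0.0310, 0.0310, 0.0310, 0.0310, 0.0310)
C > B > A > D

Key insight: Entropy is maximized by uniform distributions and minimized by concentrated distributions.

Entropies:
  H(A) = 1.6945 bits
  H(B) = 2.4573 bits
  H(C) = 2.5850 bits
  H(D) = 0.9821 bits

Ranking: C > B > A > D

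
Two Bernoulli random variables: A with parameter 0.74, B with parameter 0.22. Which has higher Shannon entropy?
A

For binary distributions, entropy is maximized at p=0.5 and decreases as p moves toward 0 or 1.

H(A) = H(0.74) = 0.8267 bits
H(B) = H(0.22) = 0.7602 bits

Distribution A (p=0.74) is closer to uniform (p=0.5), so it has higher entropy.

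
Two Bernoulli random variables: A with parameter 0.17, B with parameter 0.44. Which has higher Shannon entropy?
B

For binary distributions, entropy is maximized at p=0.5 and decreases as p moves toward 0 or 1.

H(A) = H(0.17) = 0.6577 bits
H(B) = H(0.44) = 0.9896 bits

Distribution B (p=0.44) is closer to uniform (p=0.5), so it has higher entropy.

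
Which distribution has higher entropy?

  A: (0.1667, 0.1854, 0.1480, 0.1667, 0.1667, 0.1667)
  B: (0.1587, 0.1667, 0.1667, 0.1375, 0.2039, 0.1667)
A

Both distributions are close to uniform, making this a harder comparison.

H(A) = 2.5819 bits
H(B) = 2.5752 bits

The distribution closer to uniform has higher entropy.
Answer: A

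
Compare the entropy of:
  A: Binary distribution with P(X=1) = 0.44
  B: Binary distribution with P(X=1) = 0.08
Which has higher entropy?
A

For binary distributions, entropy is maximized at p=0.5 and decreases as p moves toward 0 or 1.

H(A) = H(0.44) = 0.9896 bits
H(B) = H(0.08) = 0.4022 bits

Distribution A (p=0.44) is closer to uniform (p=0.5), so it has higher entropy.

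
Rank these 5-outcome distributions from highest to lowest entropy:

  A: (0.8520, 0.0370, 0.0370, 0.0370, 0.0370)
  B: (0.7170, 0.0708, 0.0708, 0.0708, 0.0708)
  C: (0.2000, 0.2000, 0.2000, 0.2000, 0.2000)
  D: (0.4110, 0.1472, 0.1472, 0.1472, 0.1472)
C > D > B > A

Key insight: Entropy is maximized by uniform distributions and minimized by concentrated distributions.

Entropies:
  H(A) = 0.9008 bits
  H(B) = 1.4255 bits
  H(C) = 2.3219 bits
  H(D) = 2.1550 bits

Ranking: C > D > B > A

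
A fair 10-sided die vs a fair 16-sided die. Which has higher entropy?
16-sided die

Both are uniform distributions; for uniform over n outcomes, H = log₂(n). H(10-sided) = log₂(10) = 3.322 bits and H(16-sided) = log₂(16) = 4.000 bits. More outcomes in a uniform distribution means higher entropy.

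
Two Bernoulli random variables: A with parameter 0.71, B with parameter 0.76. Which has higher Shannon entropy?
A

For binary distributions, entropy is maximized at p=0.5 and decreases as p moves toward 0 or 1.

H(A) = H(0.71) = 0.8687 bits
H(B) = H(0.76) = 0.7950 bits

Distribution A (p=0.71) is closer to uniform (p=0.5), so it has higher entropy.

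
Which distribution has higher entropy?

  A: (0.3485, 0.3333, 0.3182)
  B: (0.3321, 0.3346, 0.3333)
B

Both distributions are close to uniform, making this a harder comparison.

H(A) = 1.5840 bits
H(B) = 1.5850 bits

The distribution closer to uniform has higher entropy.
Answer: B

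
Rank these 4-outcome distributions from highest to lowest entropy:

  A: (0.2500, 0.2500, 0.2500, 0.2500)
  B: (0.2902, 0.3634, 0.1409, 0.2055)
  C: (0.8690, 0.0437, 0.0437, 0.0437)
A > B > C

Key insight: Entropy is maximized by uniform distributions and minimized by concentrated distributions.

- Uniform distributions have maximum entropy log₂(4) = 2.0000 bits
- The more "peaked" or concentrated a distribution, the lower its entropy

Entropies:
  H(A) = 2.0000 bits
  H(B) = 1.9162 bits
  H(C) = 0.7678 bits

Ranking: A > B > C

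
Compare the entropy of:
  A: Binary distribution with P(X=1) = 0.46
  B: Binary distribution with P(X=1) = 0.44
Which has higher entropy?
A

For binary distributions, entropy is maximized at p=0.5 and decreases as p moves toward 0 or 1.

H(A) = H(0.46) = 0.9954 bits
H(B) = H(0.44) = 0.9896 bits

Distribution A (p=0.46) is closer to uniform (p=0.5), so it has higher entropy.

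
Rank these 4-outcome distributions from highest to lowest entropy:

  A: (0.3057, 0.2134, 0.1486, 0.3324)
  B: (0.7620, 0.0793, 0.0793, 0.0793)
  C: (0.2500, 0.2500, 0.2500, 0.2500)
C > A > B

Key insight: Entropy is maximized by uniform distributions and minimized by concentrated distributions.

- Uniform distributions have maximum entropy log₂(4) = 2.0000 bits
- The more "peaked" or concentrated a distribution, the lower its entropy

Entropies:
  H(A) = 1.9351 bits
  H(B) = 1.1689 bits
  H(C) = 2.0000 bits

Ranking: C > A > B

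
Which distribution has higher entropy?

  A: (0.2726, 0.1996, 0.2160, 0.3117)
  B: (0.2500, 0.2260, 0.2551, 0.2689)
B

Both distributions are close to uniform, making this a harder comparison.

H(A) = 1.9770 bits
H(B) = 1.9972 bits

The distribution closer to uniform has higher entropy.
Answer: B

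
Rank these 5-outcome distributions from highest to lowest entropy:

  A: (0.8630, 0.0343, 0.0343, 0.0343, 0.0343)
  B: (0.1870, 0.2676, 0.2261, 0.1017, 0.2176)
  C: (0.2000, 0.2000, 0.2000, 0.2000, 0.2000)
C > B > A

Key insight: Entropy is maximized by uniform distributions and minimized by concentrated distributions.

- Uniform distributions have maximum entropy log₂(5) = 2.3219 bits
- The more "peaked" or concentrated a distribution, the lower its entropy

Entropies:
  H(A) = 0.8503 bits
  H(B) = 2.2604 bits
  H(C) = 2.3219 bits

Ranking: C > B > A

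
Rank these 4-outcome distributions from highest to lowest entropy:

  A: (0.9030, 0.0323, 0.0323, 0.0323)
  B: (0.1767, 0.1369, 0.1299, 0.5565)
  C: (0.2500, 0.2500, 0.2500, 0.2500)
C > B > A

Key insight: Entropy is maximized by uniform distributions and minimized by concentrated distributions.

- Uniform distributions have maximum entropy log₂(4) = 2.0000 bits
- The more "peaked" or concentrated a distribution, the lower its entropy

Entropies:
  H(A) = 0.6132 bits
  H(B) = 1.6877 bits
  H(C) = 2.0000 bits

Ranking: C > B > A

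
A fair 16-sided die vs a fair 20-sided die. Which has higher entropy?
20-sided die

Both are uniform distributions; for uniform over n outcomes, H = log₂(n). H(16-sided) = log₂(16) = 4.000 bits and H(20-sided) = log₂(20) = 4.322 bits. More outcomes in a uniform distribution means higher entropy.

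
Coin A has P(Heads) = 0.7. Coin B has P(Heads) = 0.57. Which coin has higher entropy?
B

For binary distributions, entropy is maximized at p=0.5 and decreases as p moves toward 0 or 1.

H(A) = H(0.7) = 0.8813 bits
H(B) = H(0.57) = 0.9858 bits

Distribution B (p=0.57) is closer to uniform (p=0.5), so it has higher entropy.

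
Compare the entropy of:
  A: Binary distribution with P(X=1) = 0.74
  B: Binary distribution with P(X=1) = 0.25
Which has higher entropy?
A

For binary distributions, entropy is maximized at p=0.5 and decreases as p moves toward 0 or 1.

H(A) = H(0.74) = 0.8267 bits
H(B) = H(0.25) = 0.8113 bits

Distribution A (p=0.74) is closer to uniform (p=0.5), so it has higher entropy.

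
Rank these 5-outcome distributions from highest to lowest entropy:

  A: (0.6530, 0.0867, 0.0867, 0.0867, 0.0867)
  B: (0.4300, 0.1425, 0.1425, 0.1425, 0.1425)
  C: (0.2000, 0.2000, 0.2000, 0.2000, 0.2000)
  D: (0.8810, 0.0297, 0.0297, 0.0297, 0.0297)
C > B > A > D

Key insight: Entropy is maximized by uniform distributions and minimized by concentrated distributions.

Entropies:
  H(A) = 1.6254 bits
  H(B) = 2.1258 bits
  H(C) = 2.3219 bits
  H(D) = 0.7645 bits

Ranking: C > B > A > D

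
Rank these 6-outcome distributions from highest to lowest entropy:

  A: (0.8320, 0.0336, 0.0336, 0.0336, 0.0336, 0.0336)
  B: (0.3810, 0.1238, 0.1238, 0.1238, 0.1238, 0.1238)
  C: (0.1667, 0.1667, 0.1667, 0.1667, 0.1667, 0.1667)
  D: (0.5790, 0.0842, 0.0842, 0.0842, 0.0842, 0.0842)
C > B > D > A

Key insight: Entropy is maximized by uniform distributions and minimized by concentrated distributions.

Entropies:
  H(A) = 1.0432 bits
  H(B) = 2.3960 bits
  H(C) = 2.5850 bits
  H(D) = 1.9594 bits

Ranking: C > B > D > A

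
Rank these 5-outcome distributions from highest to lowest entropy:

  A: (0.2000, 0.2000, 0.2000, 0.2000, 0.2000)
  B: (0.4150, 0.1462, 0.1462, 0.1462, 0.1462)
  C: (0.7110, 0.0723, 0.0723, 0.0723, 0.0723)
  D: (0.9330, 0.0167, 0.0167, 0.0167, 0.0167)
A > B > C > D

Key insight: Entropy is maximized by uniform distributions and minimized by concentrated distributions.

Entropies:
  H(A) = 2.3219 bits
  H(B) = 2.1491 bits
  H(C) = 1.4454 bits
  H(D) = 0.4886 bits

Ranking: A > B > C > D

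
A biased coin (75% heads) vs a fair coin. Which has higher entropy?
Fair coin

The fair coin is uniform (p=0.5), maximizing binary entropy at 1 bit. The biased coin has H(0.75) ≈ 0.811 bits — its outcome is more predictable, so its entropy is lower.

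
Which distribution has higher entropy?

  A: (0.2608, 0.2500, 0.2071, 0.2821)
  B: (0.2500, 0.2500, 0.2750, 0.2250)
B

Both distributions are close to uniform, making this a harder comparison.

H(A) = 1.9912 bits
H(B) = 1.9964 bits

The distribution closer to uniform has higher entropy.
Answer: B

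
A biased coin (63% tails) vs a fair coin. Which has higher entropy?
Fair coin

The fair coin is uniform (p=0.5), maximizing binary entropy at 1 bit. The biased coin has H(0.63) ≈ 0.951 bits — its outcome is more predictable, so its entropy is lower.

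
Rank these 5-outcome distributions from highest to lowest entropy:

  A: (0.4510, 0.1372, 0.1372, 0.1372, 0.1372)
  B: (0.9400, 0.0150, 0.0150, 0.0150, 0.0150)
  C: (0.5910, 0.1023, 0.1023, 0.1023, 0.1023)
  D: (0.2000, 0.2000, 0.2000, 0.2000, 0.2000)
D > A > C > B

Key insight: Entropy is maximized by uniform distributions and minimized by concentrated distributions.

Entropies:
  H(A) = 2.0911 bits
  H(B) = 0.4474 bits
  H(C) = 1.7940 bits
  H(D) = 2.3219 bits

Ranking: D > A > C > B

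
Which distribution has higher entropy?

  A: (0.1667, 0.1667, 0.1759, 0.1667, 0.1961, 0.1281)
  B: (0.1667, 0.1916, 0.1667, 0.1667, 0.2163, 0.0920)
A

Both distributions are close to uniform, making this a harder comparison.

H(A) = 2.5740 bits
H(B) = 2.5438 bits

The distribution closer to uniform has higher entropy.
Answer: A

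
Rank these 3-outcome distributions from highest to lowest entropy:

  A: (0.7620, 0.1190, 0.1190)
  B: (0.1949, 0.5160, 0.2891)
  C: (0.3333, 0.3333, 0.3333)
C > B > A

Key insight: Entropy is maximized by uniform distributions and minimized by concentrated distributions.

- Uniform distributions have maximum entropy log₂(3) = 1.5850 bits
- The more "peaked" or concentrated a distribution, the lower its entropy

Entropies:
  H(A) = 1.0297 bits
  H(B) = 1.4699 bits
  H(C) = 1.5850 bits

Ranking: C > B > A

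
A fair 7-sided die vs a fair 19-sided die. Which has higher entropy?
19-sided die

Both are uniform distributions; for uniform over n outcomes, H = log₂(n). H(7-sided) = log₂(7) = 2.807 bits and H(19-sided) = log₂(19) = 4.248 bits. More outcomes in a uniform distribution means higher entropy.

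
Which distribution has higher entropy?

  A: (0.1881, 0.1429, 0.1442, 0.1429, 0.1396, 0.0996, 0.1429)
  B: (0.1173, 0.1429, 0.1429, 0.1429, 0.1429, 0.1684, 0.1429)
B

Both distributions are close to uniform, making this a harder comparison.

H(A) = 2.7873 bits
H(B) = 2.8007 bits

The distribution closer to uniform has higher entropy.
Answer: B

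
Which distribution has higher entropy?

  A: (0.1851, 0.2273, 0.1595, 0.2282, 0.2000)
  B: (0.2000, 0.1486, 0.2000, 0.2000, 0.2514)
A

Both distributions are close to uniform, making this a harder comparison.

H(A) = 2.3094 bits
H(B) = 2.3026 bits

The distribution closer to uniform has higher entropy.
Answer: A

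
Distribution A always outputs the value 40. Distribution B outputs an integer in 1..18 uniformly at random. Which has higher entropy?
B

A is deterministic, so H(A) = 0. B is uniform over 18 outcomes, so H(B) = log₂(18) = 4.170 bits. Any distribution with genuine randomness has higher entropy than a deterministic one.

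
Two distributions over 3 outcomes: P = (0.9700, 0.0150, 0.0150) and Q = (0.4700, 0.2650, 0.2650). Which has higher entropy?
Q

P is highly concentrated on one outcome (97%), making it nearly deterministic. Q spreads its mass more evenly (max 47%). The more spread-out distribution has higher entropy: H(P) ≈ 0.224 bits, H(Q) ≈ 1.527 bits.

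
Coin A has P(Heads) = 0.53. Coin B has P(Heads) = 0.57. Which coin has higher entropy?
A

For binary distributions, entropy is maximized at p=0.5 and decreases as p moves toward 0 or 1.

H(A) = H(0.53) = 0.9974 bits
H(B) = H(0.57) = 0.9858 bits

Distribution A (p=0.53) is closer to uniform (p=0.5), so it has higher entropy.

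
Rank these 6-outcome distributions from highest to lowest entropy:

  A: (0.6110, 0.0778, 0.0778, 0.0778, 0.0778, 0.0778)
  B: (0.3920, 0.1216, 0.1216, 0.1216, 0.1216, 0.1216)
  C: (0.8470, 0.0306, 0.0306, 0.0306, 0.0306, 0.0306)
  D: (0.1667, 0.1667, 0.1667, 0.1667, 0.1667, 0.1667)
D > B > A > C

Key insight: Entropy is maximized by uniform distributions and minimized by concentrated distributions.

Entropies:
  H(A) = 1.8674 bits
  H(B) = 2.3778 bits
  H(C) = 0.9726 bits
  H(D) = 2.5850 bits

Ranking: D > B > A > C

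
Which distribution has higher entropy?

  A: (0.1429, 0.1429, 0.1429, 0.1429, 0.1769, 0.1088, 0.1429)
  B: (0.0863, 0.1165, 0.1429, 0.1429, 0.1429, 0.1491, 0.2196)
A

Both distributions are close to uniform, making this a harder comparison.

H(A) = 2.7955 bits
H(B) = 2.7590 bits

The distribution closer to uniform has higher entropy.
Answer: A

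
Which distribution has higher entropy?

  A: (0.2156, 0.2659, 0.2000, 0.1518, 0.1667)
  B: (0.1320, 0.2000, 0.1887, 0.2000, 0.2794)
A

Both distributions are close to uniform, making this a harder comparison.

H(A) = 2.2935 bits
H(B) = 2.2823 bits

The distribution closer to uniform has higher entropy.
Answer: A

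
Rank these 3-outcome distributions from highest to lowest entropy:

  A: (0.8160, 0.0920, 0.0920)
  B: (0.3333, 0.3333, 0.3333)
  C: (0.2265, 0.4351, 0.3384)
B > C > A

Key insight: Entropy is maximized by uniform distributions and minimized by concentrated distributions.

- Uniform distributions have maximum entropy log₂(3) = 1.5850 bits
- The more "peaked" or concentrated a distribution, the lower its entropy

Entropies:
  H(A) = 0.8727 bits
  H(B) = 1.5850 bits
  H(C) = 1.5366 bits

Ranking: B > C > A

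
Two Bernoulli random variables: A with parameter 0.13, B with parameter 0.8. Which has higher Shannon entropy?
B

For binary distributions, entropy is maximized at p=0.5 and decreases as p moves toward 0 or 1.

H(A) = H(0.13) = 0.5574 bits
H(B) = H(0.8) = 0.7219 bits

Distribution B (p=0.8) is closer to uniform (p=0.5), so it has higher entropy.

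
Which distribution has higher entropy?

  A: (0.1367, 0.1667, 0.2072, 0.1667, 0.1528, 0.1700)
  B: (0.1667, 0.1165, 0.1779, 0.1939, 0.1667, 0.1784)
A

Both distributions are close to uniform, making this a harder comparison.

H(A) = 2.5733 bits
H(B) = 2.5686 bits

The distribution closer to uniform has higher entropy.
Answer: A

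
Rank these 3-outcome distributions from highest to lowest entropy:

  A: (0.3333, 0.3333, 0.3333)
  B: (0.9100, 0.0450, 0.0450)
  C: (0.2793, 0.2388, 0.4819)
A > C > B

Key insight: Entropy is maximized by uniform distributions and minimized by concentrated distributions.

- Uniform distributions have maximum entropy log₂(3) = 1.5850 bits
- The more "peaked" or concentrated a distribution, the lower its entropy

Entropies:
  H(A) = 1.5850 bits
  H(B) = 0.5265 bits
  H(C) = 1.5149 bits

Ranking: A > C > B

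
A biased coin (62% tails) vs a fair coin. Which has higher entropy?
Fair coin

The fair coin is uniform (p=0.5), maximizing binary entropy at 1 bit. The biased coin has H(0.62) ≈ 0.958 bits — its outcome is more predictable, so its entropy is lower.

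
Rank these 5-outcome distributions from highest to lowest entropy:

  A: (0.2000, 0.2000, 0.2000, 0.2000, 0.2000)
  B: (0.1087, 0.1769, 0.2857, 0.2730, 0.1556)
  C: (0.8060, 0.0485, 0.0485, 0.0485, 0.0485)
A > B > C

Key insight: Entropy is maximized by uniform distributions and minimized by concentrated distributions.

- Uniform distributions have maximum entropy log₂(5) = 2.3219 bits
- The more "peaked" or concentrated a distribution, the lower its entropy

Entropies:
  H(A) = 2.3219 bits
  H(B) = 2.2356 bits
  H(C) = 1.0978 bits

Ranking: A > B > C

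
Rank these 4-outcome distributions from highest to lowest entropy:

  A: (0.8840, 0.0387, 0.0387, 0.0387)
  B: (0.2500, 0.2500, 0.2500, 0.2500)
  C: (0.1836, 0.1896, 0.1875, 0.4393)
B > C > A

Key insight: Entropy is maximized by uniform distributions and minimized by concentrated distributions.

- Uniform distributions have maximum entropy log₂(4) = 2.0000 bits
- The more "peaked" or concentrated a distribution, the lower its entropy

Entropies:
  H(A) = 0.7016 bits
  H(B) = 2.0000 bits
  H(C) = 1.8779 bits

Ranking: B > C > A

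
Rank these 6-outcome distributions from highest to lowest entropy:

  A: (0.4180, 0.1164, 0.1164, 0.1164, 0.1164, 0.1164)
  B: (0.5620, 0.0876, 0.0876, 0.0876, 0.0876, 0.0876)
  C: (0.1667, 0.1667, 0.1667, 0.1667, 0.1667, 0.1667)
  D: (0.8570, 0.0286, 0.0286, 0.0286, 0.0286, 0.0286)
C > A > B > D

Key insight: Entropy is maximized by uniform distributions and minimized by concentrated distributions.

Entropies:
  H(A) = 2.3319 bits
  H(B) = 2.0059 bits
  H(C) = 2.5850 bits
  H(D) = 0.9241 bits

Ranking: C > A > B > D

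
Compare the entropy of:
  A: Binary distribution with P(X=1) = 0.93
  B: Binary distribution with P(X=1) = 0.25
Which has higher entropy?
B

For binary distributions, entropy is maximized at p=0.5 and decreases as p moves toward 0 or 1.

H(A) = H(0.93) = 0.3659 bits
H(B) = H(0.25) = 0.8113 bits

Distribution B (p=0.25) is closer to uniform (p=0.5), so it has higher entropy.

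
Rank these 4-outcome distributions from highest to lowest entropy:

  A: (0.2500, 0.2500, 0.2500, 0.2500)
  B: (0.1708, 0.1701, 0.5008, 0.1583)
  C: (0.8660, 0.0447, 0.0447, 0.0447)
A > B > C

Key insight: Entropy is maximized by uniform distributions and minimized by concentrated distributions.

- Uniform distributions have maximum entropy log₂(4) = 2.0000 bits
- The more "peaked" or concentrated a distribution, the lower its entropy

Entropies:
  H(A) = 2.0000 bits
  H(B) = 1.7908 bits
  H(C) = 0.7807 bits

Ranking: A > B > C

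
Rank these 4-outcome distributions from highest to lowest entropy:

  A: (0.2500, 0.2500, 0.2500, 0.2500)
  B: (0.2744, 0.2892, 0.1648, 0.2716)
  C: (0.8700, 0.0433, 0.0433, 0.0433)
A > B > C

Key insight: Entropy is maximized by uniform distributions and minimized by concentrated distributions.

- Uniform distributions have maximum entropy log₂(4) = 2.0000 bits
- The more "peaked" or concentrated a distribution, the lower its entropy

Entropies:
  H(A) = 2.0000 bits
  H(B) = 1.9690 bits
  H(C) = 0.7635 bits

Ranking: A > B > C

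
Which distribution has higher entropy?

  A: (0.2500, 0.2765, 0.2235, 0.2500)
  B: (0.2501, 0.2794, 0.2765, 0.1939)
A

Both distributions are close to uniform, making this a harder comparison.

H(A) = 1.9959 bits
H(B) = 1.9858 bits

The distribution closer to uniform has higher entropy.
Answer: A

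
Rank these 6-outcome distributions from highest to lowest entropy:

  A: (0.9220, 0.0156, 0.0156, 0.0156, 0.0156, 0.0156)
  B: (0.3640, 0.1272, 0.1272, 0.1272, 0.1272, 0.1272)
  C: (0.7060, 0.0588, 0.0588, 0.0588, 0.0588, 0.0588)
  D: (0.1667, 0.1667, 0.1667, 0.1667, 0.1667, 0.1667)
D > B > C > A

Key insight: Entropy is maximized by uniform distributions and minimized by concentrated distributions.

Entropies:
  H(A) = 0.5762 bits
  H(B) = 2.4227 bits
  H(C) = 1.5565 bits
  H(D) = 2.5850 bits

Ranking: D > B > C > A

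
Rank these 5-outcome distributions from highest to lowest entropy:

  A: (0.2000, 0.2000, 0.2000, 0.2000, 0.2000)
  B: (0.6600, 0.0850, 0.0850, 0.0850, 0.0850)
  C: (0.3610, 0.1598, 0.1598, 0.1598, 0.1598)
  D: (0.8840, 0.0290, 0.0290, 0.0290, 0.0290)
A > C > B > D

Key insight: Entropy is maximized by uniform distributions and minimized by concentrated distributions.

Entropies:
  H(A) = 2.3219 bits
  H(B) = 1.6048 bits
  H(C) = 2.2215 bits
  H(D) = 0.7498 bits

Ranking: A > C > B > D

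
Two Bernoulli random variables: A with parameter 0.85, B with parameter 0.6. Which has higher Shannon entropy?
B

For binary distributions, entropy is maximized at p=0.5 and decreases as p moves toward 0 or 1.

H(A) = H(0.85) = 0.6098 bits
H(B) = H(0.6) = 0.9710 bits

Distribution B (p=0.6) is closer to uniform (p=0.5), so it has higher entropy.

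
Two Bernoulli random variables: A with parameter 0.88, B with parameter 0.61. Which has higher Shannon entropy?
B

For binary distributions, entropy is maximized at p=0.5 and decreases as p moves toward 0 or 1.

H(A) = H(0.88) = 0.5294 bits
H(B) = H(0.61) = 0.9648 bits

Distribution B (p=0.61) is closer to uniform (p=0.5), so it has higher entropy.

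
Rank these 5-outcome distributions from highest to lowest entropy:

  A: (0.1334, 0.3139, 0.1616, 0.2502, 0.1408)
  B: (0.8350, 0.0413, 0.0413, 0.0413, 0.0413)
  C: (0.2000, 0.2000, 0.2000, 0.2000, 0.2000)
C > A > B

Key insight: Entropy is maximized by uniform distributions and minimized by concentrated distributions.

- Uniform distributions have maximum entropy log₂(5) = 2.3219 bits
- The more "peaked" or concentrated a distribution, the lower its entropy

Entropies:
  H(A) = 2.2358 bits
  H(B) = 0.9761 bits
  H(C) = 2.3219 bits

Ranking: C > A > B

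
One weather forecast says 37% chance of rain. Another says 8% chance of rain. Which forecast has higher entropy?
37% forecast

Treat each forecast as a Bernoulli distribution. Binary entropy is maximized at p=0.5 and falls off symmetrically toward 0 or 1. The 37% forecast is closer to 50%, so it is more uncertain. H(37%) ≈ 0.951 bits, H(8%) ≈ 0.402 bits.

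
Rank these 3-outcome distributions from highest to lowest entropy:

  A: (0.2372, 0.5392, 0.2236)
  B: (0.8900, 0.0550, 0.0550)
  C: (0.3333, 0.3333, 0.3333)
C > A > B

Key insight: Entropy is maximized by uniform distributions and minimized by concentrated distributions.

- Uniform distributions have maximum entropy log₂(3) = 1.5850 bits
- The more "peaked" or concentrated a distribution, the lower its entropy

Entropies:
  H(A) = 1.4561 bits
  H(B) = 0.6099 bits
  H(C) = 1.5850 bits

Ranking: C > A > B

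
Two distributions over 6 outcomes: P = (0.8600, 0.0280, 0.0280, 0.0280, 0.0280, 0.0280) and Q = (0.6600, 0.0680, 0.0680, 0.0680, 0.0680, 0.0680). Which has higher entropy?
Q

P is highly concentrated on one outcome (86%), making it nearly deterministic. Q spreads its mass more evenly (max 66%). The more spread-out distribution has higher entropy: H(P) ≈ 0.909 bits, H(Q) ≈ 1.714 bits.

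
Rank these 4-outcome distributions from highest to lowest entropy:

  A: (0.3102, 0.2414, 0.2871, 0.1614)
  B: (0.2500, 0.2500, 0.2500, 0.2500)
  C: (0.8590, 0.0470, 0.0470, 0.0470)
B > A > C

Key insight: Entropy is maximized by uniform distributions and minimized by concentrated distributions.

- Uniform distributions have maximum entropy log₂(4) = 2.0000 bits
- The more "peaked" or concentrated a distribution, the lower its entropy

Entropies:
  H(A) = 1.9603 bits
  H(B) = 2.0000 bits
  H(C) = 0.8103 bits

Ranking: B > A > C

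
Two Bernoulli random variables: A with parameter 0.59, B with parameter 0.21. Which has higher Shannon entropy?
A

For binary distributions, entropy is maximized at p=0.5 and decreases as p moves toward 0 or 1.

H(A) = H(0.59) = 0.9765 bits
H(B) = H(0.21) = 0.7415 bits

Distribution A (p=0.59) is closer to uniform (p=0.5), so it has higher entropy.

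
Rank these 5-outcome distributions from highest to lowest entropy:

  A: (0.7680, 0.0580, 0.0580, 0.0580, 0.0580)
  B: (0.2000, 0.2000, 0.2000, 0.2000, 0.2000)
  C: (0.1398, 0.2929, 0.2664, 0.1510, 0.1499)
B > C > A

Key insight: Entropy is maximized by uniform distributions and minimized by concentrated distributions.

- Uniform distributions have maximum entropy log₂(5) = 2.3219 bits
- The more "peaked" or concentrated a distribution, the lower its entropy

Entropies:
  H(A) = 1.2455 bits
  H(B) = 2.3219 bits
  H(C) = 2.2464 bits

Ranking: B > C > A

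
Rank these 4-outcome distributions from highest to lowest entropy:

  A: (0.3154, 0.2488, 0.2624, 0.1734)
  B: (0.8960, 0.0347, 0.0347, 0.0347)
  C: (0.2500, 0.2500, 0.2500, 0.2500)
C > A > B

Key insight: Entropy is maximized by uniform distributions and minimized by concentrated distributions.

- Uniform distributions have maximum entropy log₂(4) = 2.0000 bits
- The more "peaked" or concentrated a distribution, the lower its entropy

Entropies:
  H(A) = 1.9692 bits
  H(B) = 0.6464 bits
  H(C) = 2.0000 bits

Ranking: C > A > B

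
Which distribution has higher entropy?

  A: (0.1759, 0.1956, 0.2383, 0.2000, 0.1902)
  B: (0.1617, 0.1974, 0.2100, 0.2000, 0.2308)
A

Both distributions are close to uniform, making this a harder comparison.

H(A) = 2.3143 bits
H(B) = 2.3126 bits

The distribution closer to uniform has higher entropy.
Answer: A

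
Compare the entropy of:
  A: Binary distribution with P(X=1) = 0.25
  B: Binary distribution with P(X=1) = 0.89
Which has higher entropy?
A

For binary distributions, entropy is maximized at p=0.5 and decreases as p moves toward 0 or 1.

H(A) = H(0.25) = 0.8113 bits
H(B) = H(0.89) = 0.4999 bits

Distribution A (p=0.25) is closer to uniform (p=0.5), so it has higher entropy.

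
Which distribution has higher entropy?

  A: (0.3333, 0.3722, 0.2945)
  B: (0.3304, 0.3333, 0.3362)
B

Both distributions are close to uniform, making this a harder comparison.

H(A) = 1.5784 bits
H(B) = 1.5849 bits

The distribution closer to uniform has higher entropy.
Answer: B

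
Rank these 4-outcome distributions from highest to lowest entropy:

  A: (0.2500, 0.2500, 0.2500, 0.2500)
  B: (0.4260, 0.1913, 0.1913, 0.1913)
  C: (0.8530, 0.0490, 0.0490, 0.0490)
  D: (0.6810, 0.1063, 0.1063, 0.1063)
A > B > D > C

Key insight: Entropy is maximized by uniform distributions and minimized by concentrated distributions.

Entropies:
  H(A) = 2.0000 bits
  H(B) = 1.8939 bits
  H(C) = 0.8353 bits
  H(D) = 1.4089 bits

Ranking: A > B > D > C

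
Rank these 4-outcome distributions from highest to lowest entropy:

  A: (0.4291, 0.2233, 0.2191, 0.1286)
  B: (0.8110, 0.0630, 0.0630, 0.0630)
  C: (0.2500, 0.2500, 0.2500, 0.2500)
C > A > B

Key insight: Entropy is maximized by uniform distributions and minimized by concentrated distributions.

- Uniform distributions have maximum entropy log₂(4) = 2.0000 bits
- The more "peaked" or concentrated a distribution, the lower its entropy

Entropies:
  H(A) = 1.8671 bits
  H(B) = 0.9989 bits
  H(C) = 2.0000 bits

Ranking: C > A > B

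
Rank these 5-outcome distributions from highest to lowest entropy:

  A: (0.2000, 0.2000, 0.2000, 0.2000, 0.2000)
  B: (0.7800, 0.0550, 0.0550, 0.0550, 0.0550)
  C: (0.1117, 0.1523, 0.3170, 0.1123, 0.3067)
A > C > B

Key insight: Entropy is maximized by uniform distributions and minimized by concentrated distributions.

- Uniform distributions have maximum entropy log₂(5) = 2.3219 bits
- The more "peaked" or concentrated a distribution, the lower its entropy

Entropies:
  H(A) = 2.3219 bits
  H(B) = 1.2002 bits
  H(C) = 2.1694 bits

Ranking: A > C > B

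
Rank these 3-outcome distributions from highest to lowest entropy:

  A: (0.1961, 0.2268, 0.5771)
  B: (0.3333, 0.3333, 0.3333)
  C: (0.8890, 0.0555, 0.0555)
B > A > C

Key insight: Entropy is maximized by uniform distributions and minimized by concentrated distributions.

- Uniform distributions have maximum entropy log₂(3) = 1.5850 bits
- The more "peaked" or concentrated a distribution, the lower its entropy

Entropies:
  H(A) = 1.4041 bits
  H(B) = 1.5850 bits
  H(C) = 0.6139 bits

Ranking: B > A > C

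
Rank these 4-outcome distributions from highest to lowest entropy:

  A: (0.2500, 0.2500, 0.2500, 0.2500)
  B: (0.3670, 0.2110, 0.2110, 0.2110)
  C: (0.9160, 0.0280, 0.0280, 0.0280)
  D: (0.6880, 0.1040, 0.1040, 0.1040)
A > B > D > C

Key insight: Entropy is maximized by uniform distributions and minimized by concentrated distributions.

Entropies:
  H(A) = 2.0000 bits
  H(B) = 1.9516 bits
  H(C) = 0.5493 bits
  H(D) = 1.3900 bits

Ranking: A > B > D > C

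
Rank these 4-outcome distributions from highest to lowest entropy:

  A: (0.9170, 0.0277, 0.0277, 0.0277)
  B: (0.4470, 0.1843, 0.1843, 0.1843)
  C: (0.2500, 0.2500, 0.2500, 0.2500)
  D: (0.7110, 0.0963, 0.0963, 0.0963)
C > B > D > A

Key insight: Entropy is maximized by uniform distributions and minimized by concentrated distributions.

Entropies:
  H(A) = 0.5442 bits
  H(B) = 1.8684 bits
  H(C) = 2.0000 bits
  H(D) = 1.3255 bits

Ranking: C > B > D > A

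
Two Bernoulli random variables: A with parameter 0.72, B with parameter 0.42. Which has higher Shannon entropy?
B

For binary distributions, entropy is maximized at p=0.5 and decreases as p moves toward 0 or 1.

H(A) = H(0.72) = 0.8555 bits
H(B) = H(0.42) = 0.9815 bits

Distribution B (p=0.42) is closer to uniform (p=0.5), so it has higher entropy.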